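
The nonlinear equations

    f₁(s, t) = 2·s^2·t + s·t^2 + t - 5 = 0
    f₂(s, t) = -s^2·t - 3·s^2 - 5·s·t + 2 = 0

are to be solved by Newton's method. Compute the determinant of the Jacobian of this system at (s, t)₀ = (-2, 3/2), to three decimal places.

-90.000

J = [[4·s·t + t^2, 2·s^2 + 2·s·t + 1], [-2·s·t - 6·s - 5·t, -s^2 - 5·s]].
At the point, J = [[-9.750, 3.000], [10.500, 6.000]].
det J = -90.000.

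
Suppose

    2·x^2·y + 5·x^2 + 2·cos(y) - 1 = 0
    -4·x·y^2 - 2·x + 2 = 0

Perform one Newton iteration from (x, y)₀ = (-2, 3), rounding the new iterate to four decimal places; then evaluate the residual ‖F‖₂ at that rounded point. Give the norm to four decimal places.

26.7926

At (-2, 3): F = (41.020015, 78.0000).
Jacobian J = [[4·x·y + 10·x, 2·x^2 - 2·sin(y)], [-4·y^2 - 2, -8·x·y]].
At the point, J = [[-44.0000, 7.717760], [-38.0000, 48.0000]] (det J = -1818.725121).
Solving J·Δ = −F gives Δ = (0.7516, -1.0300).
Then the next iterate is (x, y)₁ = (-1.2484, 1.9700).
Re-evaluating at (-1.2484, 1.9700): F = (12.155643, 23.876462), so ‖F‖₂ = 26.7926.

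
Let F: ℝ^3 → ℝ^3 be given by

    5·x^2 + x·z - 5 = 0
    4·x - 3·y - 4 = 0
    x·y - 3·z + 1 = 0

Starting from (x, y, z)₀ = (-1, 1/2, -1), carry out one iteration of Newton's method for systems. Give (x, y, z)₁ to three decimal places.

(-1.114, -2.819, 1.254)

At (-1, 1/2, -1): F = (1.000, -9.500, 3.500).
Jacobian J = [[10·x + z, 0, x], [4, -3, 0], [y, x, -3]].
At the point, J = [[-11.000, 0.000, -1.000], [4.000, -3.000, 0.000], [0.500, -1.000, -3.000]] (det J = -96.500).
Solving J·Δ = −F gives Δ = (-0.114, -3.319, 2.254).
Then the next iterate is (x, y, z)₁ = (-1.114, -2.819, 1.254).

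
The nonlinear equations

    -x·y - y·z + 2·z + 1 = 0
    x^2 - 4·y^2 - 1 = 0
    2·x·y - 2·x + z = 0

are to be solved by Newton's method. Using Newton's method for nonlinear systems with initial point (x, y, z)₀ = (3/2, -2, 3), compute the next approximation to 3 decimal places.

(0.648, -0.918, 0.643)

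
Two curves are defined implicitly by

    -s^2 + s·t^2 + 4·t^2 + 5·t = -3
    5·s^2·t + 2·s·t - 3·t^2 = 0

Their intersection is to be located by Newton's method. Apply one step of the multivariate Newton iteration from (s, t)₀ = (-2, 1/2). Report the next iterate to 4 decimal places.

(-1.7907, 0.0872)

At (-2, 1/2): F = (2.0000, 7.2500).
Jacobian J = [[-2·s + t^2, 2·s·t + 8·t + 5], [10·s·t + 2·t, 5·s^2 + 2·s - 6·t]].
At the point, J = [[4.2500, 7.0000], [-9.0000, 13.0000]] (det J = 118.2500).
Solving J·Δ = −F gives Δ = (0.2093, -0.4128).
Then the next iterate is (s, t)₁ = (-1.7907, 0.0872).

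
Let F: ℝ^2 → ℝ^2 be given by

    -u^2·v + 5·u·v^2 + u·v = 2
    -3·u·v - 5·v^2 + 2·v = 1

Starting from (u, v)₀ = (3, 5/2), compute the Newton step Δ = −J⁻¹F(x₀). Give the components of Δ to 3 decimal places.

At (3, 5/2): F = (76.750, -49.750).
Jacobian J = [[-2·u·v + 5·v^2 + v, -u^2 + 10·u·v + u], [-3·v, -3·u - 10·v + 2]].
At the point, J = [[18.750, 69.000], [-7.500, -32.000]] (det J = -82.500).
Solving J·Δ = −F gives Δ = (11.839, -4.330).

(11.839, -4.330)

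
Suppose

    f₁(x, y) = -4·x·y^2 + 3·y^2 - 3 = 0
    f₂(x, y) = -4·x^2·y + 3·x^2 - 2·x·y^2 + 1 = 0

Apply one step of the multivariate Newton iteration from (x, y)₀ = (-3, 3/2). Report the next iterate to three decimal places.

At (-3, 3/2): F = (30.750, -12.500).
Jacobian J = [[-4·y^2, -8·x·y + 6·y], [-8·x·y + 6·x - 2·y^2, -4·x^2 - 4·x·y]].
At the point, J = [[-9.000, 45.000], [13.500, -18.000]] (det J = -445.500).
Solving J·Δ = −F gives Δ = (0.020, -0.679).
Then the next iterate is (x, y)₁ = (-2.980, 0.821).

(-2.980, 0.821)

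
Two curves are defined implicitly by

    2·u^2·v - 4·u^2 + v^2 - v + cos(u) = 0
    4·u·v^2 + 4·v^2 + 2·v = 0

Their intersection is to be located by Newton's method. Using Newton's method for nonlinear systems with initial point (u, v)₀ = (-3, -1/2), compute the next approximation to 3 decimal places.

(-1.583, -0.342)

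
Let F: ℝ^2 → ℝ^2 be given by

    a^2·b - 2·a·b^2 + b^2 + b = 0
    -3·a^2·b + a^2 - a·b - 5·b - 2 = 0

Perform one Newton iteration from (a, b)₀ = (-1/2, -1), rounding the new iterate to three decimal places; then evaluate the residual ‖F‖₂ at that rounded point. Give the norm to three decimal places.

At (-1/2, -1): F = (0.750, 3.500).
Jacobian J = [[2·a·b - 2·b^2, a^2 - 4·a·b + 2·b + 1], [-6·a·b + 2·a - b, -3·a^2 - a - 5]].
At the point, J = [[-1.000, -2.750], [-3.000, -5.250]] (det J = -3.000).
Solving J·Δ = −F gives Δ = (1.896, -0.417).
Then the next iterate is (a, b)₁ = (1.396, -1.417).
Re-evaluating at (1.396, -1.417): F = (-7.77661, 17.29636), so ‖F‖₂ = 18.964.

18.964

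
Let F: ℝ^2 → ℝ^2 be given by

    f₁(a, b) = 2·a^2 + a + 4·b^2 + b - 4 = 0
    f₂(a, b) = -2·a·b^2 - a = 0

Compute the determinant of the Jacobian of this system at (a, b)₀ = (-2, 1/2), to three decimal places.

J = [[4·a + 1, 8·b + 1], [-2·b^2 - 1, -4·a·b]].
At the point, J = [[-7.000, 5.000], [-1.500, 4.000]].
det J = -20.500.

-20.500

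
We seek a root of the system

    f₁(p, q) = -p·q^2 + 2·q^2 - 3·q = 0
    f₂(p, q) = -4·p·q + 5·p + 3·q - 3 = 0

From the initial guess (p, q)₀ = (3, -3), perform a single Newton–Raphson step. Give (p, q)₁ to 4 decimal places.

At (3, -3): F = (0.0000, 39.0000).
Jacobian J = [[-q^2, -2·p·q + 4·q - 3], [-4·q + 5, -4·p + 3]].
At the point, J = [[-9.0000, 3.0000], [17.0000, -9.0000]] (det J = 30.0000).
Solving J·Δ = −F gives Δ = (3.9000, 11.7000).
Then the next iterate is (p, q)₁ = (6.9000, 8.7000).

(6.9000, 8.7000)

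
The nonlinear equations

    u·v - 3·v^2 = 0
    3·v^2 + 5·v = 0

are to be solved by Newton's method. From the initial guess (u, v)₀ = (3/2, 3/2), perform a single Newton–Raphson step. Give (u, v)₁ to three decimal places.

(-0.589, 0.482)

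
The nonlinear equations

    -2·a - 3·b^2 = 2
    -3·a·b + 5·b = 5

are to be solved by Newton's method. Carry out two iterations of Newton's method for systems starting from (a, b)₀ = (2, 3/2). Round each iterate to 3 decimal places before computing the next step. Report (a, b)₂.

At (2, 3/2): F = (-12.750, -6.500).
Jacobian J = [[-2, -6·b], [-3·b, -3·a + 5]].
At the point, J = [[-2.000, -9.000], [-4.500, -1.000]] (det J = -38.500).
Solving J·Δ = −F gives Δ = (-1.188, -1.153).
Then the next iterate is (a, b)₁ = (0.812, 0.347).
Round to (0.812, 0.347) and repeat: F = (-3.98523, -4.11029), J = [[-2.000, -2.082], [-1.041, 2.564]].
Δ = (-2.574, 0.558), so (a, b)₂ = (-1.762, 0.905).

(-1.762, 0.905)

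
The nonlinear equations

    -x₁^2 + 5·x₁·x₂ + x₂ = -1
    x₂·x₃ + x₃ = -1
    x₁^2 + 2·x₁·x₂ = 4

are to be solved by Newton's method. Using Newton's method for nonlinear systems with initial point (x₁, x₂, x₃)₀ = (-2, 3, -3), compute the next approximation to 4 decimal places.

(-1.7931, 0.1034, -2.4224)

At (-2, 3, -3): F = (-30.0000, -11.0000, -12.0000).
Jacobian J = [[-2·x₁ + 5·x₂, 5·x₁ + 1, 0], [0, x₃, x₂ + 1], [2·x₁ + 2·x₂, 2·x₁, 0]].
At the point, J = [[19.0000, -9.0000, 0.0000], [0.0000, -3.0000, 4.0000], [2.0000, -4.0000, 0.0000]] (det J = 232.0000).
Solving J·Δ = −F gives Δ = (0.2069, -2.8966, 0.5776).
Then the next iterate is (x₁, x₂, x₃)₁ = (-1.7931, 0.1034, -2.4224).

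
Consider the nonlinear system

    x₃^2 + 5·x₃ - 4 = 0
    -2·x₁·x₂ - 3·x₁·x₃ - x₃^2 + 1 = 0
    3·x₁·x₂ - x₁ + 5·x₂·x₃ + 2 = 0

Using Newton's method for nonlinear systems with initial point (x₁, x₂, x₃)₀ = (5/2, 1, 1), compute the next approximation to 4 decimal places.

(1.1769, 0.3660, 0.7143)

At (5/2, 1, 1): F = (2.0000, -12.5000, 12.0000).
Jacobian J = [[0, 0, 2·x₃ + 5], [-2·x₂ - 3·x₃, -2·x₁, -3·x₁ - 2·x₃], [3·x₂ - 1, 3·x₁ + 5·x₃, 5·x₂]].
At the point, J = [[0.0000, 0.0000, 7.0000], [-5.0000, -5.0000, -9.5000], [2.0000, 12.5000, 5.0000]] (det J = -367.5000).
Solving J·Δ = −F gives Δ = (-1.3231, -0.6340, -0.2857).
Then the next iterate is (x₁, x₂, x₃)₁ = (1.1769, 0.3660, 0.7143).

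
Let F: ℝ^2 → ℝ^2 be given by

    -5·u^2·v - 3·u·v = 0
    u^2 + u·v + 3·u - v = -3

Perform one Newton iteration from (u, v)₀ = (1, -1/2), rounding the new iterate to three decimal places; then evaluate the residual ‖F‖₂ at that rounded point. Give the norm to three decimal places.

At (1, -1/2): F = (4.000, 7.000).
Jacobian J = [[-10·u·v - 3·v, -5·u^2 - 3·u], [2·u + v + 3, u - 1]].
At the point, J = [[6.500, -8.000], [4.500, 0.000]] (det J = 36.000).
Solving J·Δ = −F gives Δ = (-1.556, -0.764).
Then the next iterate is (u, v)₁ = (-0.556, -1.264).
Re-evaluating at (-0.556, -1.264): F = (-0.15461, 3.60792), so ‖F‖₂ = 3.611.

3.611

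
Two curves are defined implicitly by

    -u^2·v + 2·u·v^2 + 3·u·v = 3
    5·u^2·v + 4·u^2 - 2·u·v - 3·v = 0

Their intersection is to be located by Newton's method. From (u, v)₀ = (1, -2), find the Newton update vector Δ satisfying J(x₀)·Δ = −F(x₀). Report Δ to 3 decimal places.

At (1, -2): F = (1.000, 4.000).
Jacobian J = [[-2·u·v + 2·v^2 + 3·v, -u^2 + 4·u·v + 3·u], [10·u·v + 8·u - 2·v, 5·u^2 - 2·u - 3]].
At the point, J = [[6.000, -6.000], [-8.000, 0.000]] (det J = -48.000).
Solving J·Δ = −F gives Δ = (0.500, 0.667).

(0.500, 0.667)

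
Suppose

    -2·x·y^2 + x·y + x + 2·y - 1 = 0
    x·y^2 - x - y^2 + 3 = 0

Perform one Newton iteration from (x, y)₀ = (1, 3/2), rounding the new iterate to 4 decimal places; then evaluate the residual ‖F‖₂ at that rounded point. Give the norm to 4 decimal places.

12.0898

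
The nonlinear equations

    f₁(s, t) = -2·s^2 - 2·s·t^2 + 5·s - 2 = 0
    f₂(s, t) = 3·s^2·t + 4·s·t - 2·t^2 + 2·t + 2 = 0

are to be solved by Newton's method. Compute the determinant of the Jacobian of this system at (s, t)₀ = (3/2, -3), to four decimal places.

J = [[-4·s - 2·t^2 + 5, -4·s·t], [6·s·t + 4·t, 3·s^2 + 4·s - 4·t + 2]].
At the point, J = [[-19.0000, 18.0000], [-39.0000, 26.7500]].
det J = 193.7500.

193.7500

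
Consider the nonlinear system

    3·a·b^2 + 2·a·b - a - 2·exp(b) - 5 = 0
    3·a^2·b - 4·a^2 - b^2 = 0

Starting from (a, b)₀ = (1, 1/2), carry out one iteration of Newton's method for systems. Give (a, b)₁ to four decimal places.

At (1, 1/2): F = (-7.547443, -2.7500).
Jacobian J = [[3·b^2 + 2·b - 1, 6·a·b + 2·a - 2·exp(b)], [6·a·b - 8·a, 3·a^2 - 2·b]].
At the point, J = [[0.7500, 1.702557], [-5.0000, 2.0000]] (det J = 10.012787).
Solving J·Δ = −F gives Δ = (1.0400, 3.9749).
Then the next iterate is (a, b)₁ = (2.0400, 4.4749).

(2.0400, 4.4749)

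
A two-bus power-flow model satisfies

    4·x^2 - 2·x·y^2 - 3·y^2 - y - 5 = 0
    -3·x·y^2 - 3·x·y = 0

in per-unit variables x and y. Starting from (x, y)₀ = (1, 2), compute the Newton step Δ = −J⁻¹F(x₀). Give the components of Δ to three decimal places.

At (1, 2): F = (-23.000, -18.000).
Jacobian J = [[8·x - 2·y^2, -4·x·y - 6·y - 1], [-3·y^2 - 3·y, -6·x·y - 3·x]].
At the point, J = [[0.000, -21.000], [-18.000, -15.000]] (det J = -378.000).
Solving J·Δ = −F gives Δ = (-0.087, -1.095).

(-0.087, -1.095)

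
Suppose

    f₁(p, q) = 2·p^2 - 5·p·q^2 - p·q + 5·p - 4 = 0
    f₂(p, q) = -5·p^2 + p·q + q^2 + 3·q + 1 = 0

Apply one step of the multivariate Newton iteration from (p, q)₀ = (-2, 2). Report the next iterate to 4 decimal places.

(-1.2984, 1.5129)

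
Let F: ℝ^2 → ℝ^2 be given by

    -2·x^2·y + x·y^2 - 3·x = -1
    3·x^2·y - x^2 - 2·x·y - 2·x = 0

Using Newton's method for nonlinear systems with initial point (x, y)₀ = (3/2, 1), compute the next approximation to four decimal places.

(0.5139, 1.9259)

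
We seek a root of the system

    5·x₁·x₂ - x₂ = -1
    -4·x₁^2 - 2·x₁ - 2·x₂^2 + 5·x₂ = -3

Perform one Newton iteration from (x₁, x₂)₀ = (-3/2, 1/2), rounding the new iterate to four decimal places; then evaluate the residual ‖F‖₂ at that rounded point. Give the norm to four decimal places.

0.4862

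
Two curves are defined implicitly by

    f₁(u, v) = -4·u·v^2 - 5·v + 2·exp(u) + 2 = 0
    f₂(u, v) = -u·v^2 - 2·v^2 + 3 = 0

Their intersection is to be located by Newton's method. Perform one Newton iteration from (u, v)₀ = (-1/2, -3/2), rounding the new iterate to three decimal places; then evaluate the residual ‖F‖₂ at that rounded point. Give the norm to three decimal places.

At (-1/2, -3/2): F = (15.21306, -0.375).
Jacobian J = [[-4·v^2 + 2·exp(u), -8·u·v - 5], [-v^2, -2·u·v - 4·v]].
At the point, J = [[-7.78694, -11.000], [-2.250, 4.500]] (det J = -59.79122).
Solving J·Δ = −F gives Δ = (1.076, 0.621).
Then the next iterate is (u, v)₁ = (0.576, -0.879).
Re-evaluating at (0.576, -0.879): F = (8.17265, 1.00968), so ‖F‖₂ = 8.235.

8.235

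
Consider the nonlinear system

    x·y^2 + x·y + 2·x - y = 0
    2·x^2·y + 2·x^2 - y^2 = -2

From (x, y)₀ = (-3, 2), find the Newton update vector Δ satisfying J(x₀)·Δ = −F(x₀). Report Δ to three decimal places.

(1.009, -1.121)

At (-3, 2): F = (-26.000, 52.000).
Jacobian J = [[y^2 + y + 2, 2·x·y + x - 1], [4·x·y + 4·x, 2·x^2 - 2·y]].
At the point, J = [[8.000, -16.000], [-36.000, 14.000]] (det J = -464.000).
Solving J·Δ = −F gives Δ = (1.009, -1.121).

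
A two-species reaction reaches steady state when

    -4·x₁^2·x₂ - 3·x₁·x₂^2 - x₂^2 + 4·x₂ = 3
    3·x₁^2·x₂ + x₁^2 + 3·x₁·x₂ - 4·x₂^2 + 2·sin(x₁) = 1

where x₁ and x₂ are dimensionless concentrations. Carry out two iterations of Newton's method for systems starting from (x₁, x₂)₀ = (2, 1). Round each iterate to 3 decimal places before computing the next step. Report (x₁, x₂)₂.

At (2, 1): F = (-22.000, 18.81859).
Jacobian J = [[-8·x₁·x₂ - 3·x₂^2, -4·x₁^2 - 6·x₁·x₂ - 2·x₂ + 4], [6·x₁·x₂ + 2·x₁ + 3·x₂ + 2·cos(x₁), 3·x₁^2 + 3·x₁ - 8·x₂]].
At the point, J = [[-19.000, -26.000], [18.16771, 10.000]] (det J = 282.36036).
Solving J·Δ = −F gives Δ = (-0.954, -0.149).
Then the next iterate is (x₁, x₂)₁ = (1.046, 0.851).
Round to (1.046, 0.851) and repeat: F = (-6.31711, 4.39188), J = [[-9.29377, -7.41934], [10.98795, -0.38765]].
Δ = (-0.412, -0.336), so (x₁, x₂)₂ = (0.634, 0.515).

(0.634, 0.515)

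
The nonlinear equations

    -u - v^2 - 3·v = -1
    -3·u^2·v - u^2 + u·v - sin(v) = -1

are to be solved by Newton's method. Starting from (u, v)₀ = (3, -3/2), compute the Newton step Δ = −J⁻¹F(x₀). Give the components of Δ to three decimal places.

At (3, -3/2): F = (0.250, 28.99749).
Jacobian J = [[-1, -2·v - 3], [-6·u·v - 2·u + v, -3·u^2 + u - cos(v)]].
At the point, J = [[-1.000, 0.000], [19.500, -24.07074]] (det J = 24.07074).
Solving J·Δ = −F gives Δ = (0.250, 1.407).

(0.250, 1.407)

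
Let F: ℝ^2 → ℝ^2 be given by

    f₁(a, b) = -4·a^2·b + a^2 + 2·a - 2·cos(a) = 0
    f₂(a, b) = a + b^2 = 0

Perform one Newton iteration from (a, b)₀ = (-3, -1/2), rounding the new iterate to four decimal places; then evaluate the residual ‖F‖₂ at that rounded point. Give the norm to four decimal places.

At (-3, -1/2): F = (22.979985, -2.7500).
Jacobian J = [[-8·a·b + 2·a + 2·sin(a) + 2, -4·a^2], [1, 2·b]].
At the point, J = [[-16.282240, -36.0000], [1.0000, -1.0000]] (det J = 52.282240).
Solving J·Δ = −F gives Δ = (2.3331, -0.4169).
Then the next iterate is (a, b)₁ = (-0.6669, -0.9169).
Re-evaluating at (-0.6669, -0.9169): F = (-0.829345, 0.173806), so ‖F‖₂ = 0.8474.

0.8474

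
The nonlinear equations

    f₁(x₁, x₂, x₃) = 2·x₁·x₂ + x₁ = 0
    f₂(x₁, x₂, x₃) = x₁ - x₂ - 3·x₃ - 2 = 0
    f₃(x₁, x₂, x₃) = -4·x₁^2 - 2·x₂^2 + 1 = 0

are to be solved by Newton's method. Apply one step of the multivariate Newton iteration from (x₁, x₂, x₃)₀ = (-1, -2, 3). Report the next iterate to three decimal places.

At (-1, -2, 3): F = (3.000, -10.000, -11.000).
Jacobian J = [[2·x₂ + 1, 2·x₁, 0], [1, -1, -3], [-8·x₁, -4·x₂, 0]].
At the point, J = [[-3.000, -2.000, 0.000], [1.000, -1.000, -3.000], [8.000, 8.000, 0.000]] (det J = -24.000).
Solving J·Δ = −F gives Δ = (0.250, 1.125, -3.625).
Then the next iterate is (x₁, x₂, x₃)₁ = (-0.750, -0.875, -0.625).

(-0.750, -0.875, -0.625)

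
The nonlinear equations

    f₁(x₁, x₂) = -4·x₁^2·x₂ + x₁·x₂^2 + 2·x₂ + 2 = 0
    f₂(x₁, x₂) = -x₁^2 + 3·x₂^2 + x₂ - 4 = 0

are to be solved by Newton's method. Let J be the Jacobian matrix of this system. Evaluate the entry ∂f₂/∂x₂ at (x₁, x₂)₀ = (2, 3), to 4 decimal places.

∂f₂/∂x₂ = 6·x₂ + 1.
At (2, 3) this is 19.0000.

19.0000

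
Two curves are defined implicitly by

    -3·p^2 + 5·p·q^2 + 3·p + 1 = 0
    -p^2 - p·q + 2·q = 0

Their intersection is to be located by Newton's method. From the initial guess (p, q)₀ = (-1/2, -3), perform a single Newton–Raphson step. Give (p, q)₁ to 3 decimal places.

At (-1/2, -3): F = (-23.750, -7.750).
Jacobian J = [[-6·p + 5·q^2 + 3, 10·p·q], [-2·p - q, -p + 2]].
At the point, J = [[51.000, 15.000], [4.000, 2.500]] (det J = 67.500).
Solving J·Δ = −F gives Δ = (-0.843, 4.448).
Then the next iterate is (p, q)₁ = (-1.343, 1.448).

(-1.343, 1.448)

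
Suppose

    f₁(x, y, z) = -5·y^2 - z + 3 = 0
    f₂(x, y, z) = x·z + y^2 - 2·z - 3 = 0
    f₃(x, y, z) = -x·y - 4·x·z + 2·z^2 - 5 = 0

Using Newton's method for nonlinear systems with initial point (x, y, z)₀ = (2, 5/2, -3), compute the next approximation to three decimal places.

At (2, 5/2, -3): F = (-25.250, 3.250, 32.000).
Jacobian J = [[0, -10·y, -1], [z, 2·y, x - 2], [-y - 4·z, -x, -4·x + 4·z]].
At the point, J = [[0.000, -25.000, -1.000], [-3.000, 5.000, 0.000], [9.500, -2.000, -20.000]] (det J = 1541.500).
Solving J·Δ = −F gives Δ = (-0.692, -1.065, 1.378).
Then the next iterate is (x, y, z)₁ = (1.308, 1.435, -1.622).

(1.308, 1.435, -1.622)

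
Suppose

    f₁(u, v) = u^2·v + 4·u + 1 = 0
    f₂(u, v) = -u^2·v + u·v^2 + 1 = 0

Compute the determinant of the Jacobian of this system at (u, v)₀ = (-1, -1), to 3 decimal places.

7.000

J = [[2·u·v + 4, u^2], [-2·u·v + v^2, -u^2 + 2·u·v]].
At the point, J = [[6.000, 1.000], [-1.000, 1.000]].
det J = 7.000.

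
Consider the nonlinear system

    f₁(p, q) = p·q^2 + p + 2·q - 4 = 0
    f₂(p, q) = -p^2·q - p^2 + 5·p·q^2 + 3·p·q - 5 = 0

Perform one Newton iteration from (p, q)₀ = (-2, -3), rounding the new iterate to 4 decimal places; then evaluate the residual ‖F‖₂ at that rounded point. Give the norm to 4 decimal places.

At (-2, -3): F = (-30.0000, -69.0000).
Jacobian J = [[q^2 + 1, 2·p·q + 2], [-2·p·q - 2·p + 5·q^2 + 3·q, -p^2 + 10·p·q + 3·p]].
At the point, J = [[10.0000, 14.0000], [28.0000, 50.0000]] (det J = 108.0000).
Solving J·Δ = −F gives Δ = (4.9444, -1.3889).
Then the next iterate is (p, q)₁ = (2.9444, -4.3889).
Re-evaluating at (2.9444, -4.3889): F = (46.882938, 269.193697), so ‖F‖₂ = 273.2458.

273.2458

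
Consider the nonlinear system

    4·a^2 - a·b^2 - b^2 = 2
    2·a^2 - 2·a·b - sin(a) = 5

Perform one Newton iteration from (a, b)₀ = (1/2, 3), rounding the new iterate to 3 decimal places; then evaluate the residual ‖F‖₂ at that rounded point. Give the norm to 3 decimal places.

2.608

At (1/2, 3): F = (-14.500, -7.97943).
Jacobian J = [[8·a - b^2, -2·a·b - 2·b], [4·a - 2·b - cos(a), -2·a]].
At the point, J = [[-5.000, -9.000], [-4.87758, -1.000]] (det J = -38.89824).
Solving J·Δ = −F gives Δ = (-1.473, -0.793).
Then the next iterate is (a, b)₁ = (-0.973, 2.207).
Re-evaluating at (-0.973, 2.207): F = (1.65540, 2.01486), so ‖F‖₂ = 2.608.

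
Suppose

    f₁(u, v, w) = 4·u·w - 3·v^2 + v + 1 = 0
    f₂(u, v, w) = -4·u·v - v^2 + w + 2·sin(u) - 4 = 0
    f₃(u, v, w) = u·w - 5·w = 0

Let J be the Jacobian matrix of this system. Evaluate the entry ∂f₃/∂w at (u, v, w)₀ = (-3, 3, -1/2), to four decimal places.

∂f₃/∂w = u - 5.
At (-3, 3, -1/2) this is -8.0000.

-8.0000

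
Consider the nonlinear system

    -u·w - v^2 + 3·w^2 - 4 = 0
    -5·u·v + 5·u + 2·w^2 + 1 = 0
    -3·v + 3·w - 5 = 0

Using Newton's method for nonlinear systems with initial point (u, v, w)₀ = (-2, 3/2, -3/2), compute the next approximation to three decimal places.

(-18.614, -4.509, -2.842)

At (-2, 3/2, -3/2): F = (-2.500, 10.500, -14.000).
Jacobian J = [[-w, -2·v, -u + 6·w], [-5·v + 5, -5·u, 4·w], [0, -3, 3]].
At the point, J = [[1.500, -3.000, -7.000], [-2.500, 10.000, -6.000], [0.000, -3.000, 3.000]] (det J = -57.000).
Solving J·Δ = −F gives Δ = (-16.614, -6.009, -1.342).
Then the next iterate is (u, v, w)₁ = (-18.614, -4.509, -2.842).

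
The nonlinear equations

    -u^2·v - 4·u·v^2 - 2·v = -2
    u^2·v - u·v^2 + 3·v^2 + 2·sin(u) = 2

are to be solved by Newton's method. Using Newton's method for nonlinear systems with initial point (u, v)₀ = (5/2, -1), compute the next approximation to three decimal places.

(1.672, -0.951)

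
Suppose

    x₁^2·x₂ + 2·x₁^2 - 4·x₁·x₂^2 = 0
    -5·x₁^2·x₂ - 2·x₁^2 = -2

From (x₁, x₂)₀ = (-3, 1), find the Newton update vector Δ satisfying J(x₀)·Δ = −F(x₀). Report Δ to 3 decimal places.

At (-3, 1): F = (39.000, -61.000).
Jacobian J = [[2·x₁·x₂ + 4·x₁ - 4·x₂^2, x₁^2 - 8·x₁·x₂], [-10·x₁·x₂ - 4·x₁, -5·x₁^2]].
At the point, J = [[-22.000, 33.000], [42.000, -45.000]] (det J = -396.000).
Solving J·Δ = −F gives Δ = (0.652, -0.747).

(0.652, -0.747)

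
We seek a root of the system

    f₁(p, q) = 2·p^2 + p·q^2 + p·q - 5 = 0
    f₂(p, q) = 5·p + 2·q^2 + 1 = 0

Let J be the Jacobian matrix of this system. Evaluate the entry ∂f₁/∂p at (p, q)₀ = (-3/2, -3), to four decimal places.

∂f₁/∂p = 4·p + q^2 + q.
At (-3/2, -3) this is 0.0000.

0.0000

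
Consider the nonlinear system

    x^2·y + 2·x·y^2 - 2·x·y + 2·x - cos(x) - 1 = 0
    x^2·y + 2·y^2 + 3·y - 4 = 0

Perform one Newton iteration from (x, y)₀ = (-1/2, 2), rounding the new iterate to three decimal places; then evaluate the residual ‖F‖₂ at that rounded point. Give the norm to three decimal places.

2.876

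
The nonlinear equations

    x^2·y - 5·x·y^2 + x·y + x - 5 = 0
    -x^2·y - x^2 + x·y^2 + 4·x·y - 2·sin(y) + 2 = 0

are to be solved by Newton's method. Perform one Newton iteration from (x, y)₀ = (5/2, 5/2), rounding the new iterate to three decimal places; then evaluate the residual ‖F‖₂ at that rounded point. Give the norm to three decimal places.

15.401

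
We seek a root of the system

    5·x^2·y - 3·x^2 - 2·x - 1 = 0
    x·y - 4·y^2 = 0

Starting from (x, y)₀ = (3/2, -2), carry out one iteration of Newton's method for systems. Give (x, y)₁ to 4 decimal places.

(0.9703, -0.9748)

At (3/2, -2): F = (-33.2500, -19.0000).
Jacobian J = [[10·x·y - 6·x - 2, 5·x^2], [y, x - 8·y]].
At the point, J = [[-41.0000, 11.2500], [-2.0000, 17.5000]] (det J = -695.0000).
Solving J·Δ = −F gives Δ = (-0.5297, 1.0252).
Then the next iterate is (x, y)₁ = (0.9703, -0.9748).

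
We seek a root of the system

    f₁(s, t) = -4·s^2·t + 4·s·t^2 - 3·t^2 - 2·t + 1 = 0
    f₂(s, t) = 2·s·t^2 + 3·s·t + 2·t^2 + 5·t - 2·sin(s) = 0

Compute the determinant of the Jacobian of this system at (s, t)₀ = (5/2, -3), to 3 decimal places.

-2100.442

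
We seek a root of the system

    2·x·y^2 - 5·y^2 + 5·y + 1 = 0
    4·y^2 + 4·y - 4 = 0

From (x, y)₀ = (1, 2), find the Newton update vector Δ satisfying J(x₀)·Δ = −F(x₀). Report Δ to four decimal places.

At (1, 2): F = (-1.0000, 20.0000).
Jacobian J = [[2·y^2, 4·x·y - 10·y + 5], [0, 8·y + 4]].
At the point, J = [[8.0000, -7.0000], [0.0000, 20.0000]] (det J = 160.0000).
Solving J·Δ = −F gives Δ = (-0.7500, -1.0000).

(-0.7500, -1.0000)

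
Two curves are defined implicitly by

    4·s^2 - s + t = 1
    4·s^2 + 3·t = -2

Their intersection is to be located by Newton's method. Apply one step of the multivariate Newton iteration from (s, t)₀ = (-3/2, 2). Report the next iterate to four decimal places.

(-0.8519, -1.0741)

At (-3/2, 2): F = (11.5000, 17.0000).
Jacobian J = [[8·s - 1, 1], [8·s, 3]].
At the point, J = [[-13.0000, 1.0000], [-12.0000, 3.0000]] (det J = -27.0000).
Solving J·Δ = −F gives Δ = (0.6481, -3.0741).
Then the next iterate is (s, t)₁ = (-0.8519, -1.0741).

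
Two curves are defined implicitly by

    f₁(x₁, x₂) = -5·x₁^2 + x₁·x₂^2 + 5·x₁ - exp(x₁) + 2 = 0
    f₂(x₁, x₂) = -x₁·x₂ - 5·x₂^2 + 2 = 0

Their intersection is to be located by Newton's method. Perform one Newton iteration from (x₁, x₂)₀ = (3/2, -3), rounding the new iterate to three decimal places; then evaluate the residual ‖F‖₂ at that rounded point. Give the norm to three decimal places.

At (3/2, -3): F = (7.26831, -38.500).
Jacobian J = [[-10·x₁ + x₂^2 - exp(x₁) + 5, 2·x₁·x₂], [-x₂, -x₁ - 10·x₂]].
At the point, J = [[-5.48169, -9.000], [3.000, 28.500]] (det J = -129.22814).
Solving J·Δ = −F gives Δ = (-1.078, 1.464).
Then the next iterate is (x₁, x₂)₁ = (0.422, -1.536).
Re-evaluating at (0.422, -1.536): F = (2.69019, -9.14829), so ‖F‖₂ = 9.536.

9.536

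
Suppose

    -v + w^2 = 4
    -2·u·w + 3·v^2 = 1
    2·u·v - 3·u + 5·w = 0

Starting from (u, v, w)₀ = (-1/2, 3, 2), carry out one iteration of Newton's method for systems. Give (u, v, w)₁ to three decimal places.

At (-1/2, 3, 2): F = (-3.000, 28.000, 8.500).
Jacobian J = [[0, -1, 2·w], [-2·w, 6·v, -2·u], [2·v - 3, 2·u, 5]].
At the point, J = [[0.000, -1.000, 4.000], [-4.000, 18.000, 1.000], [3.000, -1.000, 5.000]] (det J = -223.000).
Solving J·Δ = −F gives Δ = (-3.881, -2.426, 0.143).
Then the next iterate is (u, v, w)₁ = (-4.381, 0.574, 2.143).

(-4.381, 0.574, 2.143)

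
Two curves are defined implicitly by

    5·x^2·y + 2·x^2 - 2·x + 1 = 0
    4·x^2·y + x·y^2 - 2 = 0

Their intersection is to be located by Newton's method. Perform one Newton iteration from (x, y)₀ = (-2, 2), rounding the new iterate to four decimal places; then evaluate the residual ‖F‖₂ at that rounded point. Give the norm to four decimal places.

9.3982

At (-2, 2): F = (53.0000, 22.0000).
Jacobian J = [[10·x·y + 4·x - 2, 5·x^2], [8·x·y + y^2, 4·x^2 + 2·x·y]].
At the point, J = [[-50.0000, 20.0000], [-28.0000, 8.0000]] (det J = 160.0000).
Solving J·Δ = −F gives Δ = (0.1000, -2.4000).
Then the next iterate is (x, y)₁ = (-1.9000, -0.4000).
Re-evaluating at (-1.9000, -0.4000): F = (4.8000, -8.0800), so ‖F‖₂ = 9.3982.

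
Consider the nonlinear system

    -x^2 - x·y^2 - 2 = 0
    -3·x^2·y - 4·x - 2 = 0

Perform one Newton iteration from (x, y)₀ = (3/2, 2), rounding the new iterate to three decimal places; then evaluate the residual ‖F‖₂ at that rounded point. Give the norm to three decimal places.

At (3/2, 2): F = (-10.250, -21.500).
Jacobian J = [[-2·x - y^2, -2·x·y], [-6·x·y - 4, -3·x^2]].
At the point, J = [[-7.000, -6.000], [-22.000, -6.750]] (det J = -84.750).
Solving J·Δ = −F gives Δ = (-0.706, -0.885).
Then the next iterate is (x, y)₁ = (0.794, 1.115).
Re-evaluating at (0.794, 1.115): F = (-3.61756, -7.28481), so ‖F‖₂ = 8.134.

8.134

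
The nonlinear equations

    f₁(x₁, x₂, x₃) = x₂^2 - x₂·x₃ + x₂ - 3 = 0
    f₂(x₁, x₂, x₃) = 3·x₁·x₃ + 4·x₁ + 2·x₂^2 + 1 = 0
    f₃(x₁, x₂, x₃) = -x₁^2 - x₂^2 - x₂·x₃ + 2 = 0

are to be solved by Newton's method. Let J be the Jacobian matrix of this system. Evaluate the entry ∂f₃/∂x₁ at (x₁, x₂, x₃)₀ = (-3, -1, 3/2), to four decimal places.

∂f₃/∂x₁ = -2·x₁.
At (-3, -1, 3/2) this is 6.0000.

6.0000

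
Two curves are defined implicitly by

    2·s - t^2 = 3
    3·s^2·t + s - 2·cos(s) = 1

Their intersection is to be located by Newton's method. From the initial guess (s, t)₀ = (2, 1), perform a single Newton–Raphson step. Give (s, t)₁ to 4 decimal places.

(1.4842, 0.4842)

At (2, 1): F = (0.0000, 13.832294).
Jacobian J = [[2, -2·t], [6·s·t + 2·sin(s) + 1, 3·s^2]].
At the point, J = [[2.0000, -2.0000], [14.818595, 12.0000]] (det J = 53.637190).
Solving J·Δ = −F gives Δ = (-0.5158, -0.5158).
Then the next iterate is (s, t)₁ = (1.4842, 0.4842).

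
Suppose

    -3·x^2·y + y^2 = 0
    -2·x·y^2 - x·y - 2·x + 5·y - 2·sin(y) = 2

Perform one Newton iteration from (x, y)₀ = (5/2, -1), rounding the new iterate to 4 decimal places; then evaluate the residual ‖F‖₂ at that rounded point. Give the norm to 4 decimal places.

9.6331

At (5/2, -1): F = (19.7500, -12.817058).
Jacobian J = [[-6·x·y, -3·x^2 + 2·y], [-2·y^2 - y - 2, -4·x·y - x - 2·cos(y) + 5]].
At the point, J = [[15.0000, -20.7500], [-3.0000, 11.419395]] (det J = 109.040931).
Solving J·Δ = −F gives Δ = (0.3707, 1.2198).
Then the next iterate is (x, y)₁ = (2.8707, 0.2198).
Re-evaluating at (2.8707, 0.2198): F = (-5.385750, -7.986827), so ‖F‖₂ = 9.6331.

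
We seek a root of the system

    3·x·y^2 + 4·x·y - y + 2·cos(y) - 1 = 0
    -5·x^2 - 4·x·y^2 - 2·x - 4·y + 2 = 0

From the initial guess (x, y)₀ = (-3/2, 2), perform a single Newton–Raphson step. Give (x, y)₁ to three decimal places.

(-0.201, 1.707)

At (-3/2, 2): F = (-33.83229, 9.750).
Jacobian J = [[3·y^2 + 4·y, 6·x·y + 4·x - 2·sin(y) - 1], [-10·x - 4·y^2 - 2, -8·x·y - 4]].
At the point, J = [[20.000, -26.81859], [-3.000, 20.000]] (det J = 319.54422).
Solving J·Δ = −F gives Δ = (1.299, -0.293).
Then the next iterate is (x, y)₁ = (-0.201, 1.707).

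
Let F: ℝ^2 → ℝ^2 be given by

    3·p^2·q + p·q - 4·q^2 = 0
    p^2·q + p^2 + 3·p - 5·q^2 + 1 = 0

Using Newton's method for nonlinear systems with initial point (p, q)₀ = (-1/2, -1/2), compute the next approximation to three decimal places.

At (-1/2, -1/2): F = (-1.125, -1.625).
Jacobian J = [[6·p·q + q, 3·p^2 + p - 8·q], [2·p·q + 2·p + 3, p^2 - 10·q]].
At the point, J = [[1.000, 4.250], [2.500, 5.250]] (det J = -5.375).
Solving J·Δ = −F gives Δ = (0.186, 0.221).
Then the next iterate is (p, q)₁ = (-0.314, -0.279).

(-0.314, -0.279)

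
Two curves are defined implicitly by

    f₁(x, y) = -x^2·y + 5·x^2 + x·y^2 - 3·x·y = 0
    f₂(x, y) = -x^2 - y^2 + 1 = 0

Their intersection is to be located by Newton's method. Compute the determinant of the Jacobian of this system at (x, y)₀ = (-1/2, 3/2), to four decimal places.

17.5000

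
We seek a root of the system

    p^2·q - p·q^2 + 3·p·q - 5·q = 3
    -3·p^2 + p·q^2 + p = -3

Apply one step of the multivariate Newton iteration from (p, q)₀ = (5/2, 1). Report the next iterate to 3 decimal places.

(1.825, 1.394)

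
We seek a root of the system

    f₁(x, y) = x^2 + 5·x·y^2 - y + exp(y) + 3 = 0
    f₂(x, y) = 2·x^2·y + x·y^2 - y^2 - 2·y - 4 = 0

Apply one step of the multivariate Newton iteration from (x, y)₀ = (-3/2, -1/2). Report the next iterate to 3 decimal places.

(0.515, -0.635)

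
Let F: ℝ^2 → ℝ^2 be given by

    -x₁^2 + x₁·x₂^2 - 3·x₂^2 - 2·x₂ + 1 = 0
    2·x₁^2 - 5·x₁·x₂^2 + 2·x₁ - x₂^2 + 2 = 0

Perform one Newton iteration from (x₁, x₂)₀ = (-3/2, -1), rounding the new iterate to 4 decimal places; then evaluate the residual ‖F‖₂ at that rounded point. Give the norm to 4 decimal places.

5.1126

At (-3/2, -1): F = (-3.7500, 10.0000).
Jacobian J = [[-2·x₁ + x₂^2, 2·x₁·x₂ - 6·x₂ - 2], [4·x₁ - 5·x₂^2 + 2, -10·x₁·x₂ - 2·x₂]].
At the point, J = [[4.0000, 7.0000], [-9.0000, -13.0000]] (det J = 11.0000).
Solving J·Δ = −F gives Δ = (1.9318, -0.5682).
Then the next iterate is (x₁, x₂)₁ = (0.4318, -1.5682).
Re-evaluating at (0.4318, -1.5682): F = (-2.365900, -4.532272), so ‖F‖₂ = 5.1126.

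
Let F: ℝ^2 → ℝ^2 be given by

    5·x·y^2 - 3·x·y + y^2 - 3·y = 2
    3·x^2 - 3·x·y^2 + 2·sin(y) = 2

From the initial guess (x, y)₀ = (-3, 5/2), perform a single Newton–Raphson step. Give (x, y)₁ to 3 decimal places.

At (-3, 5/2): F = (-74.500, 82.44694).
Jacobian J = [[5·y^2 - 3·y, 10·x·y - 3·x + 2·y - 3], [6·x - 3·y^2, -6·x·y + 2·cos(y)]].
At the point, J = [[23.750, -64.000], [-36.750, 43.39771]] (det J = -1321.30432).
Solving J·Δ = −F gives Δ = (1.547, -0.590).
Then the next iterate is (x, y)₁ = (-1.453, 1.910).

(-1.453, 1.910)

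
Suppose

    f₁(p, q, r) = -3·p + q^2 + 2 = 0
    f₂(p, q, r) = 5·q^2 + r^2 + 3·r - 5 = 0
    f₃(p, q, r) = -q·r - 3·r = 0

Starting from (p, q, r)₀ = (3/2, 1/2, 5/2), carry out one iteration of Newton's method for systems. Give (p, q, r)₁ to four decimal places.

(-3.9167, -13.5000, 10.0000)

At (3/2, 1/2, 5/2): F = (-2.2500, 10.0000, -8.7500).
Jacobian J = [[-3, 2·q, 0], [0, 10·q, 2·r + 3], [0, -r, -q - 3]].
At the point, J = [[-3.0000, 1.0000, 0.0000], [0.0000, 5.0000, 8.0000], [0.0000, -2.5000, -3.5000]] (det J = -7.5000).
Solving J·Δ = −F gives Δ = (-5.4167, -14.0000, 7.5000).
Then the next iterate is (p, q, r)₁ = (-3.9167, -13.5000, 10.0000).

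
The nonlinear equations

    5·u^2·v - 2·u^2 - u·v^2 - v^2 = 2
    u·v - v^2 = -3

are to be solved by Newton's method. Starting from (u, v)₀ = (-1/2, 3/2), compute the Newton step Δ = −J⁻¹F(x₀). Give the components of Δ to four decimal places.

(-0.2227, -0.0955)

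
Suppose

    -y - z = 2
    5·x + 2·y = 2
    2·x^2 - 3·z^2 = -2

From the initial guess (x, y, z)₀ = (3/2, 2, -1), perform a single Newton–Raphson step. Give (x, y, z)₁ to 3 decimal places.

(0.833, -1.083, -0.917)

At (3/2, 2, -1): F = (-3.000, 9.500, 3.500).
Jacobian J = [[0, -1, -1], [5, 2, 0], [4·x, 0, -6·z]].
At the point, J = [[0.000, -1.000, -1.000], [5.000, 2.000, 0.000], [6.000, 0.000, 6.000]] (det J = 42.000).
Solving J·Δ = −F gives Δ = (-0.667, -3.083, 0.083).
Then the next iterate is (x, y, z)₁ = (0.833, -1.083, -0.917).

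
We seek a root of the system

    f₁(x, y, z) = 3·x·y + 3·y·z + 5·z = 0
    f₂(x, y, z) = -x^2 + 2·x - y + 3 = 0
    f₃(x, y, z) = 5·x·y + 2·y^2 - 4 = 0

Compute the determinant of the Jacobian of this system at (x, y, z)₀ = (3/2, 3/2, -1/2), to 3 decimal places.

-57.000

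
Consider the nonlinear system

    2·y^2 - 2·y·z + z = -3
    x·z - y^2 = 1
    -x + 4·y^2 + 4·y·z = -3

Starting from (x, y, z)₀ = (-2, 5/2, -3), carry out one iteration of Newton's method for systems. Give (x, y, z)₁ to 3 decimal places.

(-0.893, 1.091, -1.762)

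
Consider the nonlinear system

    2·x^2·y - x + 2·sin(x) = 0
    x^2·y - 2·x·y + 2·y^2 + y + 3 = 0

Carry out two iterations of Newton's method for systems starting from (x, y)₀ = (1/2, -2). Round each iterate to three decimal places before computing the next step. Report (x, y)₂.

(2.557, 1.443)

At (1/2, -2): F = (-0.54115, 10.500).
Jacobian J = [[4·x·y + 2·cos(x) - 1, 2·x^2], [2·x·y - 2·y, x^2 - 2·x + 4·y + 1]].
At the point, J = [[-3.24483, 0.500], [2.000, -7.750]] (det J = 24.14747).
Solving J·Δ = −F gives Δ = (0.044, 1.366).
Then the next iterate is (x, y)₁ = (0.544, -0.634).
Round to (0.544, -0.634) and repeat: F = (0.11588, 3.67208), J = [[-0.66829, 0.59187], [0.57821, -2.32806]].
Δ = (2.013, 2.077), so (x, y)₂ = (2.557, 1.443).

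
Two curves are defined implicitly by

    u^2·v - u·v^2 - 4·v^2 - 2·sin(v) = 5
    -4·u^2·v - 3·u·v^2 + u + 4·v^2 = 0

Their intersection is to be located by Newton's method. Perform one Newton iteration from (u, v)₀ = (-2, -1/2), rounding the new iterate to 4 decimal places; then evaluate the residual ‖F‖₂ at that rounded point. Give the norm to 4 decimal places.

856.9003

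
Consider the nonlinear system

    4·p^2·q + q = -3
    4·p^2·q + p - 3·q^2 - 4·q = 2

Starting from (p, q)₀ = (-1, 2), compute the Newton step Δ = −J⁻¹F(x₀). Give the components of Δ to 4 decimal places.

(0.3034, -1.6292)

At (-1, 2): F = (13.0000, -15.0000).
Jacobian J = [[8·p·q, 4·p^2 + 1], [8·p·q + 1, 4·p^2 - 6·q - 4]].
At the point, J = [[-16.0000, 5.0000], [-15.0000, -12.0000]] (det J = 267.0000).
Solving J·Δ = −F gives Δ = (0.3034, -1.6292).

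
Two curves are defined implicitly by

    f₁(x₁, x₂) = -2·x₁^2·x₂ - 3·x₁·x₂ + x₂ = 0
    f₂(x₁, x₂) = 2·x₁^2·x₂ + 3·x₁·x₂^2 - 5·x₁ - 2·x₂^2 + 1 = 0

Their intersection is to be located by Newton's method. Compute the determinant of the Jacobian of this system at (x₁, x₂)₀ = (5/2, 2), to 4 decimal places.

-384.0000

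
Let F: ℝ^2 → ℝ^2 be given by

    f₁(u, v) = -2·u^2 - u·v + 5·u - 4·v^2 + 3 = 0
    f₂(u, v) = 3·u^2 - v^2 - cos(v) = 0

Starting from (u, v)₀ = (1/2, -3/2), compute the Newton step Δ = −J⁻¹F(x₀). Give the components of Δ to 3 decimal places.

At (1/2, -3/2): F = (-3.250, -1.57074).
Jacobian J = [[-4·u - v + 5, -u - 8·v], [6·u, -2·v + sin(v)]].
At the point, J = [[4.500, 11.500], [3.000, 2.00251]] (det J = -25.48873).
Solving J·Δ = −F gives Δ = (0.453, 0.105).

(0.453, 0.105)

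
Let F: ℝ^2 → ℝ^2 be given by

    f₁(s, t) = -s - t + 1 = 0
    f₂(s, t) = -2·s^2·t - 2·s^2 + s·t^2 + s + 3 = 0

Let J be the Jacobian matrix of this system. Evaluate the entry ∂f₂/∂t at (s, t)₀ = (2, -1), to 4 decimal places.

-12.0000

∂f₂/∂t = -2·s^2 + 2·s·t.
At (2, -1) this is -12.0000.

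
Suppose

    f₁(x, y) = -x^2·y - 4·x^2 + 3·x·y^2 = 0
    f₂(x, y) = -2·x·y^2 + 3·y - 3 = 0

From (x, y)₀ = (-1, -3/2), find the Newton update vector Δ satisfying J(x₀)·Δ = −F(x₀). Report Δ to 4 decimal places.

At (-1, -3/2): F = (-9.2500, -3.0000).
Jacobian J = [[-2·x·y - 8·x + 3·y^2, -x^2 + 6·x·y], [-2·y^2, -4·x·y + 3]].
At the point, J = [[11.7500, 8.0000], [-4.5000, -3.0000]] (det J = 0.7500).
Solving J·Δ = −F gives Δ = (-69.0000, 102.5000).

(-69.0000, 102.5000)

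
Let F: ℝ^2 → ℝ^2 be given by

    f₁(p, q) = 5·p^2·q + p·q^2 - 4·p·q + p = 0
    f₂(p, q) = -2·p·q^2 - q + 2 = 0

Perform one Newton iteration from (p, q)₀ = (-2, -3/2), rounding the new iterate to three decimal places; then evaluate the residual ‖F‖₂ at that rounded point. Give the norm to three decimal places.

14.548

At (-2, -3/2): F = (-48.500, 12.500).
Jacobian J = [[10·p·q + q^2 - 4·q + 1, 5·p^2 + 2·p·q - 4·p], [-2·q^2, -4·p·q - 1]].
At the point, J = [[39.250, 34.000], [-4.500, -13.000]] (det J = -357.250).
Solving J·Δ = −F gives Δ = (0.575, 0.762).
Then the next iterate is (p, q)₁ = (-1.425, -0.738).
Re-evaluating at (-1.425, -0.738): F = (-13.90072, 4.29024), so ‖F‖₂ = 14.548.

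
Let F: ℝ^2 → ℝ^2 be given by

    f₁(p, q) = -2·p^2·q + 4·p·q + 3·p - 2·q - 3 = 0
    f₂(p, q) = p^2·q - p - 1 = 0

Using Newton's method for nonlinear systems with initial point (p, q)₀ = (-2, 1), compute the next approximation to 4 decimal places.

(-2.6000, -1.0000)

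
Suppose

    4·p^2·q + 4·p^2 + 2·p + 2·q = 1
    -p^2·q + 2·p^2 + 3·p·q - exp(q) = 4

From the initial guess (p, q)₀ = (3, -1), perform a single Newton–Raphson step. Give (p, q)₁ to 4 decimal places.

At (3, -1): F = (3.0000, 13.632121).
Jacobian J = [[8·p·q + 8·p + 2, 4·p^2 + 2], [-2·p·q + 4·p + 3·q, -p^2 + 3·p - exp(q)]].
At the point, J = [[2.0000, 38.0000], [15.0000, -0.367879]] (det J = -570.735759).
Solving J·Δ = −F gives Δ = (-0.9096, -0.0311).
Then the next iterate is (p, q)₁ = (2.0904, -1.0311).

(2.0904, -1.0311)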